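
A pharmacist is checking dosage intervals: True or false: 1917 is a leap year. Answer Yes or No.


Year: 1917
Divisible by 4? 1917 / 4 = 479.25 -> No
Not divisible by 4, so NOT a leap year

No


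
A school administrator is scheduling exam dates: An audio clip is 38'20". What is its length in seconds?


Minutes: 38
Seconds: 20
Convert minutes to seconds: 38 x 60 = 2280
Add remaining seconds: 2280 + 20 = 2300

2300


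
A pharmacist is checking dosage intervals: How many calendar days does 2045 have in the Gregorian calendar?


Year: 2045
Check leap year rules:
Divisible by 4? No
2045 is not a leap year
Days: 365

365


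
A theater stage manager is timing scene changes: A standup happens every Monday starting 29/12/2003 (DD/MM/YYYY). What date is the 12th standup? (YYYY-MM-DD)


First occurrence: 2003-12-29 (occurrence 1)
Each occurrence is 7 days after the previous.
Occurrence 12 is 11 weeks after the first.
11 weeks = 77 days
2003-12-29 + 77 days = 2004-03-15

2004-03-15


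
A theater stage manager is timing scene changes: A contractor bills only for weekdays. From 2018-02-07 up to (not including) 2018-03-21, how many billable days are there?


Start: 2018-02-07 (Wednesday)
End (exclusive): 2018-03-21 (Wednesday)
Total calendar days: 42
Full weeks: 42 // 7 = 6 -> 30 weekdays
Remaining 0 days starting on Wednesday:
Total business days: 30 + 0 = 30

30


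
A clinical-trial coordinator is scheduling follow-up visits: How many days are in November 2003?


Month: November
Year: 2003
November is a 30-day month
Total: 30 days

30


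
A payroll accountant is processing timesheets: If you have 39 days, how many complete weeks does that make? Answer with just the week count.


Total days: 39
Days per week: 7
Division: 39 / 7 = 5 remainder 4
Complete weeks: 5
Remaining days: 4

5


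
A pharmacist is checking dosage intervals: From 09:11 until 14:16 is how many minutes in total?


Start time: 09:11 = 551 minutes from midnight
End time: 14:16 = 856 minutes from midnight
Difference: 856 - 551 = 305 minutes
That is 5 hours and 5 minutes

305


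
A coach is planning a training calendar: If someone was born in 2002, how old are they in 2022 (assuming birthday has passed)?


Birth year: 2002
Current year: 2022
Age = current year - birth year
Age = 2022 - 2002 = 20

20


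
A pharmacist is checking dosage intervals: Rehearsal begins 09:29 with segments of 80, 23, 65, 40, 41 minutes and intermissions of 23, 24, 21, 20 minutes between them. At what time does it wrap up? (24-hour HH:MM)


Start: 09:29 = 569 min from midnight
  after task 1 (80 min): 10:49
  after break (23 min): 11:12
  after task 2 (23 min): 11:35
  after break (24 min): 11:59
  after task 3 (65 min): 13:04
  after break (21 min): 13:25
  after task 4 (40 min): 14:05
  after break (20 min): 14:25
  after task 5 (41 min): 15:06
Total elapsed: 337 minutes
End time: 15:06

15:06


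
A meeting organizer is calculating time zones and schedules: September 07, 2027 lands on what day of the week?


Date: 2027-09-07
January 1, 2027 is a Friday
Day of year: 250
Offset from Jan 1: 249 days
249 mod 7 = 4
Result: Tuesday

Tuesday


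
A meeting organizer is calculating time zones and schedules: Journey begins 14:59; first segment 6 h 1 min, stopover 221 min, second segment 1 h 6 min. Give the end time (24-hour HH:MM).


Depart: 14:59
Leg 1: +361 min -> 21:00
Layover: +221 min -> 00:41
Leg 2: +66 min -> 01:47
Total travel: 648 minutes = 10h 48m
Arrival: 01:47

01:47


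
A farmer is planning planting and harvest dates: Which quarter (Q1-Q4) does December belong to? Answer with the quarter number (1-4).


Month: December (month 12)
Q1: January-March (months 1-3)
Q2: April-June (months 4-6)
Q3: July-September (months 7-9)
Q4: October-December (months 10-12)
Month 12 falls in Q4

4


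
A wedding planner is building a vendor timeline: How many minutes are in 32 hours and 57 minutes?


Hours: 32
Minutes: 57
Convert hours to minutes: 32 x 60 = 1920
Add remaining minutes: 1920 + 57 = 1977

1977


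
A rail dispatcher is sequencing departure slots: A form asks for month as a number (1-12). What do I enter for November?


Calendar month order:
10. October
11. November <--
12. December
November is month number 11

11


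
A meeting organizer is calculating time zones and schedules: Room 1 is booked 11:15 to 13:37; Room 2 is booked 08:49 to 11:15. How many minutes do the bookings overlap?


Interval A: [675, 817] minutes from midnight
Interval B: [529, 675] minutes from midnight
Overlap start = max(675, 529) = 675
Overlap end = min(817, 675) = 675
End <= start, so the intervals do not overlap: 0 minutes

0


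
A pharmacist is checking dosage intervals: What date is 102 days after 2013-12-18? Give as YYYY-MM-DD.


Start: 2013-12-18
Adding 102 days
Days remaining in December: 13
After December: 89 days still to add
January 2014: 31 days, 58 remaining
February 2014: 28 days, 30 remaining
March 2014 has 31 days, need 30
Result: 2014-03-30

2014-03-30


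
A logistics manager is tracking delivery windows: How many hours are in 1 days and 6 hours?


Days: 1
Extra hours: 6
Hours per day: 24
Days to hours: 1 x 24 = 24
Total: 24 + 6 = 30

30


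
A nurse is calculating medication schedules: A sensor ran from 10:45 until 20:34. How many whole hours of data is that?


Start: 10:45
End: 20:34
Hour difference: 20 - 10 = 10 hours
Minute difference: 34 - 45 = -11 minutes
Total minutes: 589
Complete hours: 589 / 60 = 9 (remainder 49)

9


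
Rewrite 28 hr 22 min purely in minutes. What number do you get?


Hours: 28
Extra minutes: 22
Minutes per hour: 60
Hours to minutes: 28 x 60 = 1680
Total: 1680 + 22 = 1702

1702


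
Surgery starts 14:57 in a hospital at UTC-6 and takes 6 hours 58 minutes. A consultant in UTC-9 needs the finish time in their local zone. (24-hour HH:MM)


Start: 14:57 in UTC-6
Step 1 - add duration:
  minutes: 57 + 58 = 115 (carry 1h)
  hours: 14 + 6 + 1 = 21
  end in UTC-6: 21:55
Step 2 - convert UTC-6 -> UTC-9:
  offset difference: -9 - (-6) = -3 hours
  21 + (-3) = 18 -> mod 24 = 18
Result: 18:55 in UTC-9

18:55


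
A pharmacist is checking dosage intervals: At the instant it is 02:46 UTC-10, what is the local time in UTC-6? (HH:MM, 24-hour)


Local time: 02:46 at UTC-10 (offset -10h)
Target zone: UTC-6 (offset -6h)
Difference: -6 - (-10) = 4 hours
Calculation: 2 + (4) = 6
Result: 06:46

06:46


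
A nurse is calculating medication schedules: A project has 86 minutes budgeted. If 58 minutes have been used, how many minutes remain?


Total budget: 86 minutes
Time used: 58 minutes
Remaining: 86 - 58 = 28 minutes
Percent used: 67.4%
Percent remaining: 32.6%

28


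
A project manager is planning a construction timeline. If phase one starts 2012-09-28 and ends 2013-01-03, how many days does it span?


Start date: 2012-09-28
End date: 2013-01-03
Sep 2012: +3 days
Oct 2012: +31 days
Nov 2012: +30 days
Dec 2012: +31 days
Jan 2013: +2 days
Total: 97 days

97


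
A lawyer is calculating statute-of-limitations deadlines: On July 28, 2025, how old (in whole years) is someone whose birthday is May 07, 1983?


Birth: 1983-05-07
Reference: 2025-07-28
Year difference: 2025 - 1983 = 42
Has birthday (05-07) occurred by 07-28? Yes
Age in full years: 42

42


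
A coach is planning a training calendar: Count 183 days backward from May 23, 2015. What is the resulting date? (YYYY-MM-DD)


Start: 2015-05-23
Subtracting 183 days
Days already passed in May: 23
After going back through May: 160 more days to subtract
April 2015: 30 days, 130 remaining
March 2015: 31 days, 99 remaining
February 2015: 28 days, 71 remaining
January 2015: 31 days, 40 remaining
Result: 2014-11-21

2014-11-21


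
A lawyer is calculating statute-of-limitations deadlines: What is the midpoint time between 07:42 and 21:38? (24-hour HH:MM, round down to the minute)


Start time: 07:42 = 462 minutes from midnight
End time: 21:38 = 1298 minutes from midnight
Sum: 462 + 1298 = 1760
Midpoint: 1760 / 2 = 880 minutes
Convert: 880 / 60 = 14 hours, 40 minutes
Result: 14:40

14:40


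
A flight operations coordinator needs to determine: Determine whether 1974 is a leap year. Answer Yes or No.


Year: 1974
Divisible by 4? 1974 / 4 = 493.5 -> No
Not divisible by 4, so NOT a leap year

No


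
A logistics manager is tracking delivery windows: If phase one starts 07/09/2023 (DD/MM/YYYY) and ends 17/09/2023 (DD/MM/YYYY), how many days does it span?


Start date: 2023-09-07
End date: 2023-09-17
Sep 2023: +10 days
Total: 10 days

10


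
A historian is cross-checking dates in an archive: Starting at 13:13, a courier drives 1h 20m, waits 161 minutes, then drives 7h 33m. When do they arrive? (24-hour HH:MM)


Depart: 13:13
Leg 1: +80 min -> 14:33
Layover: +161 min -> 17:14
Leg 2: +453 min -> 00:47
Total travel: 694 minutes = 11h 34m
Arrival: 00:47

00:47


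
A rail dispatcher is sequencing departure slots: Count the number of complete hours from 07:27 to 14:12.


Start: 07:27
End: 14:12
Hour difference: 14 - 7 = 7 hours
Minute difference: 12 - 27 = -15 minutes
Total minutes: 405
Complete hours: 405 / 60 = 6 (remainder 45)

6


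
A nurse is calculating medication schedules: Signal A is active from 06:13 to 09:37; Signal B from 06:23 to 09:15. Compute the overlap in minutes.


Interval A: [373, 577] minutes from midnight
Interval B: [383, 555] minutes from midnight
Overlap start = max(373, 383) = 383
Overlap end = min(577, 555) = 555
Overlap = 555 - 383 = 172 minutes

172


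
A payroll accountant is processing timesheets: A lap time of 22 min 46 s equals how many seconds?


Minutes: 22
Seconds: 46
Convert minutes to seconds: 22 x 60 = 1320
Add remaining seconds: 1320 + 46 = 1366

1366


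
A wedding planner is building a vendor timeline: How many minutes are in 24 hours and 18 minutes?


Hours: 24
Extra minutes: 18
Minutes per hour: 60
Hours to minutes: 24 x 60 = 1440
Total: 1440 + 18 = 1458

1458


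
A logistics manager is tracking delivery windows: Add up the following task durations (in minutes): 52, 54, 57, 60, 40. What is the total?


Durations: 52, 54, 57, 60, 40
Running sum: 52
+ 54 = 106
+ 57 = 163
+ 60 = 223
+ 40 = 263
Total duration: 263 minutes
That is 4 hours and 23 minutes

263


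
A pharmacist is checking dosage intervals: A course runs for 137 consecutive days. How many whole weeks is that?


Total days: 137
Days per week: 7
Division: 137 / 7 = 19 remainder 4
Complete weeks: 19
Remaining days: 4

19


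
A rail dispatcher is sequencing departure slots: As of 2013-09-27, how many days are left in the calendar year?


Start: September 27, 2013
End: December 31, 2013
Days left in September: 3
October: 31
November: 30
December: 31
Sum of remaining months: 92
Total: 3 + 92 = 95

95


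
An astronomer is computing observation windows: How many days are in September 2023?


Month: September
Year: 2023
September is a 30-day month
Total: 30 days

30


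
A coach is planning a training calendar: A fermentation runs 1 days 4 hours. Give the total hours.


Days: 1
Extra hours: 4
Hours per day: 24
Days to hours: 1 x 24 = 24
Total: 24 + 4 = 28

28


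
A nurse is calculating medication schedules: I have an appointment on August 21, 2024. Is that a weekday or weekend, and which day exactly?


Date: 2024-08-21
January 1, 2024 is a Monday
Day of year: 234
Offset from Jan 1: 233 days
233 mod 7 = 2
Result: Wednesday

Wednesday


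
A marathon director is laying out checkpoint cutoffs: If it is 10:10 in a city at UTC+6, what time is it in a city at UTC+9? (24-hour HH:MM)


Local time: 10:10 at UTC+6 (offset 6h)
Target zone: UTC+9 (offset 9h)
Difference: 9 - (6) = 3 hours
Calculation: 10 + (3) = 13
Result: 13:10

13:10


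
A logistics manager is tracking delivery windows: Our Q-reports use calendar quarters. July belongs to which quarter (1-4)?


Month: July (month 7)
Q1: January-March (months 1-3)
Q2: April-June (months 4-6)
Q3: July-September (months 7-9)
Q4: October-December (months 10-12)
Month 7 falls in Q3

3


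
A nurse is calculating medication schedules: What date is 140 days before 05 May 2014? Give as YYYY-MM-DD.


Start: 2014-05-05
Subtracting 140 days
Days already passed in May: 5
After going back through May: 135 more days to subtract
April 2014: 30 days, 105 remaining
March 2014: 31 days, 74 remaining
February 2014: 28 days, 46 remaining
January 2014: 31 days, 15 remaining
Result: 2013-12-16

2013-12-16


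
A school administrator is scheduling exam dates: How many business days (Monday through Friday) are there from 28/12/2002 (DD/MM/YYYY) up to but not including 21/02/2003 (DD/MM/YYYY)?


Start: 2002-12-28 (Saturday)
End (exclusive): 2003-02-21 (Friday)
Total calendar days: 55
Full weeks: 55 // 7 = 7 -> 35 weekdays
Remaining 6 days starting on Saturday:
  Sat(-), Sun(-), Mon(w), Tue(w), Wed(w), Thu(w) -> 4 weekdays
Total business days: 35 + 4 = 39

39


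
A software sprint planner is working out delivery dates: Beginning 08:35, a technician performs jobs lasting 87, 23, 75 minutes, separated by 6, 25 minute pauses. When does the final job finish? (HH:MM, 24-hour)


Start: 08:35 = 515 min from midnight
  after task 1 (87 min): 10:02
  after break (6 min): 10:08
  after task 2 (23 min): 10:31
  after break (25 min): 10:56
  after task 3 (75 min): 12:11
Total elapsed: 216 minutes
End time: 12:11

12:11


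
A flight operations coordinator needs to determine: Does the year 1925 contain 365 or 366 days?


Year: 1925
Check leap year rules:
Divisible by 4? No
1925 is not a leap year
Days: 365

365


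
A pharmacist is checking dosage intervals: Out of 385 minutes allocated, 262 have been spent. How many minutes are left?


Total budget: 385 minutes
Time used: 262 minutes
Remaining: 385 - 262 = 123 minutes
Percent used: 68.1%
Percent remaining: 31.9%

123


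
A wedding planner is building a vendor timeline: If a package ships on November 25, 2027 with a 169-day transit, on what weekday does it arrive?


Start: 2027-11-25 (Thursday)
Step 1 - find target date: add 169 days
  2027-11-25 + 169 days = 2028-05-12
Step 2 - day of week:
  169 mod 7 = 1
  Thursday + 1 days -> Friday
Result: Friday (2028-05-12)

Friday


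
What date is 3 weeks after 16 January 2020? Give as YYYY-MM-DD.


Start: 2020-01-16
Weeks to add: 3
Convert to days: 3 x 7 = 21 days
Add 21 days to 2020-01-16
Result: 2020-02-06

2020-02-06


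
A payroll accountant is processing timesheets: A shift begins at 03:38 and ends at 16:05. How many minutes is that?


Start time: 03:38 = 218 minutes from midnight
End time: 16:05 = 965 minutes from midnight
Difference: 965 - 218 = 747 minutes
That is 12 hours and 27 minutes

747


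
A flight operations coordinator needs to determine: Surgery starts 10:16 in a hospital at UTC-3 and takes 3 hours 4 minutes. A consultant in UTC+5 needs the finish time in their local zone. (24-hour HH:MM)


Start: 10:16 in UTC-3
Step 1 - add duration:
  minutes: 16 + 4 = 20
  hours: 10 + 3 + 0 = 13
  end in UTC-3: 13:20
Step 2 - convert UTC-3 -> UTC+5:
  offset difference: 5 - (-3) = 8 hours
  13 + (8) = 21 -> mod 24 = 21
Result: 21:20 in UTC+5

21:20


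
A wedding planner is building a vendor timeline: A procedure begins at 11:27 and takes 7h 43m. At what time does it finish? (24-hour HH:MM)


Start time: 11:27
Adding: 7 hours 43 minutes
Minutes: 27 + 43 = 70
Minute overflow: 70 >= 60, so carry 1 hour, minutes = 10
Hours: 11 + 7 + 1 = 19
Result: 19:10

19:10


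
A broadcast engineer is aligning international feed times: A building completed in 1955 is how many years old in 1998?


Birth year: 1955
Current year: 1998
Age = current year - birth year
Age = 1998 - 1955 = 43

43


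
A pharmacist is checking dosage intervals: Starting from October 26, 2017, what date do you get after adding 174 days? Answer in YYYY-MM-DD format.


Start: 2017-10-26
Adding 174 days
Days remaining in October: 5
After October: 169 days still to add
November 2017: 30 days, 139 remaining
December 2017: 31 days, 108 remaining
January 2018: 31 days, 77 remaining
February 2018: 28 days, 49 remaining
Result: 2018-04-18

2018-04-18


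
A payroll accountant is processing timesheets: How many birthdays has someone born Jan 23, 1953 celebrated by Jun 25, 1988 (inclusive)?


Birth: 1953-01-23
Reference: 1988-06-25
Year difference: 1988 - 1953 = 35
Has birthday (01-23) occurred by 06-25? Yes
Age in full years: 35

35


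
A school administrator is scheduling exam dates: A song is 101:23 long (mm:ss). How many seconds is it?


Minutes: 101
Extra seconds: 23
Seconds per minute: 60
Minutes to seconds: 101 x 60 = 6060
Total: 6060 + 23 = 6083

6083


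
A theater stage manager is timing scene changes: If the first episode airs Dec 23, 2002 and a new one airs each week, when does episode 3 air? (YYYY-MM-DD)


First occurrence: 2002-12-23 (occurrence 1)
Each occurrence is 7 days after the previous.
Occurrence 3 is 2 weeks after the first.
2 weeks = 14 days
2002-12-23 + 14 days = 2003-01-06

2003-01-06


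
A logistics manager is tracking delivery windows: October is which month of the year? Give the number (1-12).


Calendar month order:
9. September
10. October <--
11. November
October is month number 10

10


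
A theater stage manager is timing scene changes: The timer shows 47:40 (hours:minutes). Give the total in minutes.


Hours: 47
Minutes: 40
Convert hours to minutes: 47 x 60 = 2820
Add remaining minutes: 2820 + 40 = 2860

2860


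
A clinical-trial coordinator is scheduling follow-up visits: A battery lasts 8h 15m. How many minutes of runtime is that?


Hours: 8
Extra minutes: 15
Minutes per hour: 60
Hours to minutes: 8 x 60 = 480
Total: 480 + 15 = 495

495


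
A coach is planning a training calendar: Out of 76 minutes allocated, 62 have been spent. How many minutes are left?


Total budget: 76 minutes
Time used: 62 minutes
Remaining: 76 - 62 = 14 minutes
Percent used: 81.6%
Percent remaining: 18.4%

14


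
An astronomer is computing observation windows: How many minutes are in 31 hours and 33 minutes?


Hours: 31
Minutes: 33
Convert hours to minutes: 31 x 60 = 1860
Add remaining minutes: 1860 + 33 = 1893

1893


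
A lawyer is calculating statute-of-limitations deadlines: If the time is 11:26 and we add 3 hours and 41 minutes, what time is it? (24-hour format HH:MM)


Start time: 11:26
Adding: 3 hours 41 minutes
Minutes: 26 + 41 = 67
Minute overflow: 67 >= 60, so carry 1 hour, minutes = 7
Hours: 11 + 3 + 1 = 15
Result: 15:07

15:07


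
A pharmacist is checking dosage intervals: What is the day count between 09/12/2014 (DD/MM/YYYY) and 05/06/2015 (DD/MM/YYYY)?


Start date: 2014-12-09
End date: 2015-06-05
Dec 2014: +23 days
Jan 2015: +31 days
Feb 2015: +28 days
... (4 more months)
Total: 178 days

178


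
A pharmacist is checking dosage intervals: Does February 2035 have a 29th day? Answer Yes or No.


Year: 2035
Divisible by 4? 2035 / 4 = 508.75 -> No
Not divisible by 4, so NOT a leap year

No


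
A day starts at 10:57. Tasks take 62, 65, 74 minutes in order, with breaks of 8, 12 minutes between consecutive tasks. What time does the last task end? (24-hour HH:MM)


Start: 10:57 = 657 min from midnight
  after task 1 (62 min): 11:59
  after break (8 min): 12:07
  after task 2 (65 min): 13:12
  after break (12 min): 13:24
  after task 3 (74 min): 14:38
Total elapsed: 221 minutes
End time: 14:38

14:38


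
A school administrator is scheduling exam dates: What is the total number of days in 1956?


Year: 1956
Check leap year rules:
Divisible by 4? Yes
Divisible by 100? No
1956 is a leap year
Days: 366

366


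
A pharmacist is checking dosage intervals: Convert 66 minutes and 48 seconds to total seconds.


Minutes: 66
Extra seconds: 48
Seconds per minute: 60
Minutes to seconds: 66 x 60 = 3960
Total: 3960 + 48 = 4008

4008


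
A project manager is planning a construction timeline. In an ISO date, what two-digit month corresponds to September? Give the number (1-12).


Calendar month order:
8. August
9. September <--
10. October
September is month number 9

9


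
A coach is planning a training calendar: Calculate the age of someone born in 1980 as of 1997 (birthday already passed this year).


Birth year: 1980
Current year: 1997
Age = current year - birth year
Age = 1997 - 1980 = 17

17


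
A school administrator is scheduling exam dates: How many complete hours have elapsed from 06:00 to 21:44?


Start: 06:00
End: 21:44
Hour difference: 21 - 6 = 15 hours
Minute difference: 44 - 0 = 44 minutes
Total minutes: 944
Complete hours: 944 / 60 = 15 (remainder 44)

15


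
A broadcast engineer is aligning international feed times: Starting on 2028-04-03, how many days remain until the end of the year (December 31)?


Start: April 03, 2028
End: December 31, 2028
Days left in April: 27
May: 31
June: 30
July: 31
August: 31
... plus remaining months
Sum of remaining months: 245
Total: 27 + 245 = 272

272


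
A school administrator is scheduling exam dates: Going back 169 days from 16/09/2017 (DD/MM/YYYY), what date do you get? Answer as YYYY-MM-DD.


Start: 2017-09-16
Subtracting 169 days
Days already passed in September: 16
After going back through September: 153 more days to subtract
August 2017: 31 days, 122 remaining
July 2017: 31 days, 91 remaining
June 2017: 30 days, 61 remaining
May 2017: 31 days, 30 remaining
Result: 2017-03-31

2017-03-31


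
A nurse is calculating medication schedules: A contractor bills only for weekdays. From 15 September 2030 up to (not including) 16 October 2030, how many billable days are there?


Start: 2030-09-15 (Sunday)
End (exclusive): 2030-10-16 (Wednesday)
Total calendar days: 31
Full weeks: 31 // 7 = 4 -> 20 weekdays
Remaining 3 days starting on Sunday:
  Sun(-), Mon(w), Tue(w) -> 2 weekdays
Total business days: 20 + 2 = 22

22


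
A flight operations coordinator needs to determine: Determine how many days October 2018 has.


Month: October
Year: 2018
October is a 31-day month
Total: 31 days

31


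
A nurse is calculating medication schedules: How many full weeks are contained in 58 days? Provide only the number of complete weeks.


Total days: 58
Days per week: 7
Division: 58 / 7 = 8 remainder 2
Complete weeks: 8
Remaining days: 2

8


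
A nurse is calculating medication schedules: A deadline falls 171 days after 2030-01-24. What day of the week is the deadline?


Start: 2030-01-24 (Thursday)
Step 1 - find target date: add 171 days
  2030-01-24 + 171 days = 2030-07-14
Step 2 - day of week:
  171 mod 7 = 3
  Thursday + 3 days -> Sunday
Result: Sunday (2030-07-14)

Sunday


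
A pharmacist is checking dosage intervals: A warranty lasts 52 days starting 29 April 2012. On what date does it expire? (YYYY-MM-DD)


Start: 2012-04-29
Adding 52 days
Days remaining in April: 1
After April: 51 days still to add
May 2012: 31 days, 20 remaining
June 2012 has 30 days, need 20
Result: 2012-06-20

2012-06-20


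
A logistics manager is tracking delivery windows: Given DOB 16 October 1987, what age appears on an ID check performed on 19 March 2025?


Birth: 1987-10-16
Reference: 2025-03-19
Year difference: 2025 - 1987 = 38
Has birthday (10-16) occurred by 03-19? No
Birthday not yet reached this year -> subtract 1
Age in full years: 37

37


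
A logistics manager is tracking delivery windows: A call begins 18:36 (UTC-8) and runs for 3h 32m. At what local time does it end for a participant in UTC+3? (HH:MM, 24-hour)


Start: 18:36 in UTC-8
Step 1 - add duration:
  minutes: 36 + 32 = 68 (carry 1h)
  hours: 18 + 3 + 1 = 22
  end in UTC-8: 22:08
Step 2 - convert UTC-8 -> UTC+3:
  offset difference: 3 - (-8) = 11 hours
  22 + (11) = 33 -> mod 24 = 9
Result: 09:08 in UTC+3

09:08


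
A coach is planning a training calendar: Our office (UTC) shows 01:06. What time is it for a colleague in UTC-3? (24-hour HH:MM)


Local time: 01:06 at UTC (offset 0h)
Target zone: UTC-3 (offset -3h)
Difference: -3 - (0) = -3 hours
Calculation: 1 + (-3) = -2
Wraparound: (-2) mod 24 = 22
Result: 22:06

22:06


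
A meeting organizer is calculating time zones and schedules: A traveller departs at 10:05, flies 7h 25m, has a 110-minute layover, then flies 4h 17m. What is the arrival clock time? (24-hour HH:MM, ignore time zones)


Depart: 10:05
Leg 1: +445 min -> 17:30
Layover: +110 min -> 19:20
Leg 2: +257 min -> 23:37
Total travel: 812 minutes = 13h 32m
Arrival: 23:37

23:37


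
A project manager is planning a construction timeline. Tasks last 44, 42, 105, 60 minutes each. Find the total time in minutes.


Durations: 44, 42, 105, 60
Running sum: 44
+ 42 = 86
+ 105 = 191
+ 60 = 251
Total duration: 251 minutes
That is 4 hours and 11 minutes

251


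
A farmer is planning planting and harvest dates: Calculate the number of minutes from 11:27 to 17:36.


Start time: 11:27 = 687 minutes from midnight
End time: 17:36 = 1056 minutes from midnight
Difference: 1056 - 687 = 369 minutes
That is 6 hours and 9 minutes

369


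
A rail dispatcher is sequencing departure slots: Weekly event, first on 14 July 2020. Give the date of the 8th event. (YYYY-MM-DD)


First occurrence: 2020-07-14 (occurrence 1)
Each occurrence is 7 days after the previous.
Occurrence 8 is 7 weeks after the first.
7 weeks = 49 days
2020-07-14 + 49 days = 2020-09-01

2020-09-01


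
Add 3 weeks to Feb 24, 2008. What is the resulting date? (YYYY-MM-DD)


Start: 2008-02-24
Weeks to add: 3
Convert to days: 3 x 7 = 21 days
Add 21 days to 2008-02-24
Result: 2008-03-16

2008-03-16


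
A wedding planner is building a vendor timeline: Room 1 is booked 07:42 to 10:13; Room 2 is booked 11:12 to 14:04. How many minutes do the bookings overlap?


Interval A: [462, 613] minutes from midnight
Interval B: [672, 844] minutes from midnight
Overlap start = max(462, 672) = 672
Overlap end = min(613, 844) = 613
End <= start, so the intervals do not overlap: 0 minutes

0


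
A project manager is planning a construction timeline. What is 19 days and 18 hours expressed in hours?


Days: 19
Extra hours: 18
Hours per day: 24
Days to hours: 19 x 24 = 456
Total: 456 + 18 = 474

474


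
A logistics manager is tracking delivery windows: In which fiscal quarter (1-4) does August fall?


Month: August (month 8)
Q1: January-March (months 1-3)
Q2: April-June (months 4-6)
Q3: July-September (months 7-9)
Q4: October-December (months 10-12)
Month 8 falls in Q3

3


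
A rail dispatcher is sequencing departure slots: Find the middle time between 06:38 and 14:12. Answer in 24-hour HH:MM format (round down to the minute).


Start time: 06:38 = 398 minutes from midnight
End time: 14:12 = 852 minutes from midnight
Sum: 398 + 852 = 1250
Midpoint: 1250 / 2 = 625 minutes
Convert: 625 / 60 = 10 hours, 25 minutes
Result: 10:25

10:25


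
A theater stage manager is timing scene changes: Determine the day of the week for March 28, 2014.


Date: 2014-03-28
January 1, 2014 is a Wednesday
Day of year: 87
Offset from Jan 1: 86 days
86 mod 7 = 2
Result: Friday

Friday


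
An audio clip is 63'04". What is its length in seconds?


Minutes: 63
Seconds: 4
Convert minutes to seconds: 63 x 60 = 3780
Add remaining seconds: 3780 + 4 = 3784

3784


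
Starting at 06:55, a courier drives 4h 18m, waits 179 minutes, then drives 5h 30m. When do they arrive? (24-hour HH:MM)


Depart: 06:55
Leg 1: +258 min -> 11:13
Layover: +179 min -> 14:12
Leg 2: +330 min -> 19:42
Total travel: 767 minutes = 12h 47m
Arrival: 19:42

19:42


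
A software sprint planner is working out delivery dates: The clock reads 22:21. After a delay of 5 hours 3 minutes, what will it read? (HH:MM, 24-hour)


Start time: 22:21
Adding: 5 hours 3 minutes
Minutes: 21 + 3 = 24
Hours: 22 + 5 + 0 = 27
Hour wraparound: 27 mod 24 = 3
Result: 03:24

03:24


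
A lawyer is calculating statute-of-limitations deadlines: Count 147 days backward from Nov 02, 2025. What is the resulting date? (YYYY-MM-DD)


Start: 2025-11-02
Subtracting 147 days
Days already passed in November: 2
After going back through November: 145 more days to subtract
October 2025: 31 days, 114 remaining
September 2025: 30 days, 84 remaining
August 2025: 31 days, 53 remaining
July 2025: 31 days, 22 remaining
Result: 2025-06-08

2025-06-08


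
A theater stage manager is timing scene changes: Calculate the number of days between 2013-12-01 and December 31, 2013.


Start: December 01, 2013
End: December 31, 2013
Days left in December: 30
Total: 30 days

30


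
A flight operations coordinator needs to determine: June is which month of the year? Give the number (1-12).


Calendar month order:
5. May
6. June <--
7. July
June is month number 6

6


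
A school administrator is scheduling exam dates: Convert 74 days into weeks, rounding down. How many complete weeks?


Total days: 74
Days per week: 7
Division: 74 / 7 = 10 remainder 4
Complete weeks: 10
Remaining days: 4

10


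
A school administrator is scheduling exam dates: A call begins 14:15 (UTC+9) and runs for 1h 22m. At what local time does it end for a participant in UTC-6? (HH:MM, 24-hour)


Start: 14:15 in UTC+9
Step 1 - add duration:
  minutes: 15 + 22 = 37
  hours: 14 + 1 + 0 = 15
  end in UTC+9: 15:37
Step 2 - convert UTC+9 -> UTC-6:
  offset difference: -6 - (9) = -15 hours
  15 + (-15) = 0 -> mod 24 = 0
Result: 00:37 in UTC-6

00:37


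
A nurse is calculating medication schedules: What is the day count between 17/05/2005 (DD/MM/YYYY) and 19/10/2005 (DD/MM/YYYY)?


Start date: 2005-05-17
End date: 2005-10-19
May 2005: +15 days
Jun 2005: +30 days
Jul 2005: +31 days
... (3 more months)
Total: 155 days

155


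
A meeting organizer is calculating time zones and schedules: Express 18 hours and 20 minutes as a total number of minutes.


Hours: 18
Extra minutes: 20
Minutes per hour: 60
Hours to minutes: 18 x 60 = 1080
Total: 1080 + 20 = 1100

1100


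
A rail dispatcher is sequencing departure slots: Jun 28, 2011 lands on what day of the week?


Date: 2011-06-28
January 1, 2011 is a Saturday
Day of year: 179
Offset from Jan 1: 178 days
178 mod 7 = 3
Result: Tuesday

Tuesday


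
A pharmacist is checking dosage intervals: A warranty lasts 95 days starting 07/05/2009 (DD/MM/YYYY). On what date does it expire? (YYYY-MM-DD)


Start: 2009-05-07
Adding 95 days
Days remaining in May: 24
After May: 71 days still to add
June 2009: 30 days, 41 remaining
July 2009: 31 days, 10 remaining
August 2009 has 31 days, need 10
Result: 2009-08-10

2009-08-10


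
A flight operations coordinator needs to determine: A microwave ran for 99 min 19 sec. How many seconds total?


Minutes: 99
Extra seconds: 19
Seconds per minute: 60
Minutes to seconds: 99 x 60 = 5940
Total: 5940 + 19 = 5959

5959


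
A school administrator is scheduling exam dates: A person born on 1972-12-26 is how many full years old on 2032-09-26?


Birth: 1972-12-26
Reference: 2032-09-26
Year difference: 2032 - 1972 = 60
Has birthday (12-26) occurred by 09-26? No
Birthday not yet reached this year -> subtract 1
Age in full years: 59

59


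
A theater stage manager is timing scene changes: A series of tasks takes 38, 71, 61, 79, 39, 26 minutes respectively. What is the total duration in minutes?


Durations: 38, 71, 61, 79, 39, 26
Running sum: 38
+ 71 = 109
+ 61 = 170
+ 79 = 249
+ 39 = 288
+ 26 = 314
Total duration: 314 minutes
That is 5 hours and 14 minutes

314


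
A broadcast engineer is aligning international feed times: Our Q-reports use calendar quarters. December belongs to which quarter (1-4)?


Month: December (month 12)
Q1: January-March (months 1-3)
Q2: April-June (months 4-6)
Q3: July-September (months 7-9)
Q4: October-December (months 10-12)
Month 12 falls in Q4

4


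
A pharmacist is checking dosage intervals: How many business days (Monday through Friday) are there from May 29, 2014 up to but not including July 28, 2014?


Start: 2014-05-29 (Thursday)
End (exclusive): 2014-07-28 (Monday)
Total calendar days: 60
Full weeks: 60 // 7 = 8 -> 40 weekdays
Remaining 4 days starting on Thursday:
  Thu(w), Fri(w), Sat(-), Sun(-) -> 2 weekdays
Total business days: 40 + 2 = 42

42


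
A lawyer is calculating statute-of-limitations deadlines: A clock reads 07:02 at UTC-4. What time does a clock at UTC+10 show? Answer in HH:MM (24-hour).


Local time: 07:02 at UTC-4 (offset -4h)
Target zone: UTC+10 (offset 10h)
Difference: 10 - (-4) = 14 hours
Calculation: 7 + (14) = 21
Result: 21:02

21:02


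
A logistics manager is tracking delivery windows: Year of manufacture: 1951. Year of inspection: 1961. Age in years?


Birth year: 1951
Current year: 1961
Age = current year - birth year
Age = 1961 - 1951 = 10

10


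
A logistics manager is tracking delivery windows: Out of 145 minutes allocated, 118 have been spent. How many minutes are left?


Total budget: 145 minutes
Time used: 118 minutes
Remaining: 145 - 118 = 27 minutes
Percent used: 81.4%
Percent remaining: 18.6%

27


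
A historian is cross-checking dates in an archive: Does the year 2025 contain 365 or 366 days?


Year: 2025
Check leap year rules:
Divisible by 4? No
2025 is not a leap year
Days: 365

365


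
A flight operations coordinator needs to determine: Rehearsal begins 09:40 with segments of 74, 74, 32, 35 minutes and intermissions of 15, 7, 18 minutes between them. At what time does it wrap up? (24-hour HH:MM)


Start: 09:40 = 580 min from midnight
  after task 1 (74 min): 10:54
  after break (15 min): 11:09
  after task 2 (74 min): 12:23
  after break (7 min): 12:30
  after task 3 (32 min): 13:02
  after break (18 min): 13:20
  after task 4 (35 min): 13:55
Total elapsed: 255 minutes
End time: 13:55

13:55


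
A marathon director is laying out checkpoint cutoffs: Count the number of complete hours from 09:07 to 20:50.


Start: 09:07
End: 20:50
Hour difference: 20 - 9 = 11 hours
Minute difference: 50 - 7 = 43 minutes
Total minutes: 703
Complete hours: 703 / 60 = 11 (remainder 43)

11


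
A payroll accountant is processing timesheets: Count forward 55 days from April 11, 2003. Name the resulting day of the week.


Start: 2003-04-11 (Friday)
Step 1 - find target date: add 55 days
  2003-04-11 + 55 days = 2003-06-05
Step 2 - day of week:
  55 mod 7 = 6
  Friday + 6 days -> Thursday
Result: Thursday (2003-06-05)

Thursday


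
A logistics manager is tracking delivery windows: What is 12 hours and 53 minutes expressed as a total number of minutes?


Hours: 12
Minutes: 53
Convert hours to minutes: 12 x 60 = 720
Add remaining minutes: 720 + 53 = 773

773


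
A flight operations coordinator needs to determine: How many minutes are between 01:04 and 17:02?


Start time: 01:04 = 64 minutes from midnight
End time: 17:02 = 1022 minutes from midnight
Difference: 1022 - 64 = 958 minutes
That is 15 hours and 58 minutes

958


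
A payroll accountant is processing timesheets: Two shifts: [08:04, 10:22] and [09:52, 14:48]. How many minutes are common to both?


Interval A: [484, 622] minutes from midnight
Interval B: [592, 888] minutes from midnight
Overlap start = max(484, 592) = 592
Overlap end = min(622, 888) = 622
Overlap = 622 - 592 = 30 minutes

30


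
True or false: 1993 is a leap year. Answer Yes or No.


Year: 1993
Divisible by 4? 1993 / 4 = 498.25 -> No
Not divisible by 4, so NOT a leap year

No


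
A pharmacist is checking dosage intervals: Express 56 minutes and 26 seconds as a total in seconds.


Minutes: 56
Seconds: 26
Convert minutes to seconds: 56 x 60 = 3360
Add remaining seconds: 3360 + 26 = 3386

3386


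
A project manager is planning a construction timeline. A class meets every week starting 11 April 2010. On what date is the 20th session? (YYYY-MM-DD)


First occurrence: 2010-04-11 (occurrence 1)
Each occurrence is 7 days after the previous.
Occurrence 20 is 19 weeks after the first.
19 weeks = 133 days
2010-04-11 + 133 days = 2010-08-22

2010-08-22


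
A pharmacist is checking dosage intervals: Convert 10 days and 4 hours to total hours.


Days: 10
Extra hours: 4
Hours per day: 24
Days to hours: 10 x 24 = 240
Total: 240 + 4 = 244

244


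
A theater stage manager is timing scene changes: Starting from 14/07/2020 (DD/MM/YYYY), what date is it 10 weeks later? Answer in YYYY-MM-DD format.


Start: 2020-07-14
Weeks to add: 10
Convert to days: 10 x 7 = 70 days
Add 70 days to 2020-07-14
Result: 2020-09-22

2020-09-22


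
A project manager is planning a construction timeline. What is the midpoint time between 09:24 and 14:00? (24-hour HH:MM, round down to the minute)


Start time: 09:24 = 564 minutes from midnight
End time: 14:00 = 840 minutes from midnight
Sum: 564 + 840 = 1404
Midpoint: 1404 / 2 = 702 minutes
Convert: 702 / 60 = 11 hours, 42 minutes
Result: 11:42

11:42


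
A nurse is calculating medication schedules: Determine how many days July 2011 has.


Month: July
Year: 2011
July is a 31-day month
Total: 31 days

31


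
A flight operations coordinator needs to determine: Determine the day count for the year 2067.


Year: 2067
Check leap year rules:
Divisible by 4? No
2067 is not a leap year
Days: 365

365


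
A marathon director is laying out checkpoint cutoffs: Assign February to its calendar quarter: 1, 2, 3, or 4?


Month: February (month 2)
Q1: January-March (months 1-3)
Q2: April-June (months 4-6)
Q3: July-September (months 7-9)
Q4: October-December (months 10-12)
Month 2 falls in Q1

1


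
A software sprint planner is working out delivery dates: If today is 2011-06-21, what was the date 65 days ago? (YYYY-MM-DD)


Start: 2011-06-21
Subtracting 65 days
Days already passed in June: 21
After going back through June: 44 more days to subtract
May 2011: 31 days, 13 remaining
April 2011 has 30 days, need 13
Result: 2011-04-17

2011-04-17


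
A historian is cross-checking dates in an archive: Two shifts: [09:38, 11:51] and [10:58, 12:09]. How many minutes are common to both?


Interval A: [578, 711] minutes from midnight
Interval B: [658, 729] minutes from midnight
Overlap start = max(578, 658) = 658
Overlap end = min(711, 729) = 711
Overlap = 711 - 658 = 53 minutes

53


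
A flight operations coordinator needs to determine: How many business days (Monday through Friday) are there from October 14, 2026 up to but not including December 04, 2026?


Start: 2026-10-14 (Wednesday)
End (exclusive): 2026-12-04 (Friday)
Total calendar days: 51
Full weeks: 51 // 7 = 7 -> 35 weekdays
Remaining 2 days starting on Wednesday:
  Wed(w), Thu(w) -> 2 weekdays
Total business days: 35 + 2 = 37

37


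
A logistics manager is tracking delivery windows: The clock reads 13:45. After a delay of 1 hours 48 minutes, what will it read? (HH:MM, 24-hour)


Start time: 13:45
Adding: 1 hours 48 minutes
Minutes: 45 + 48 = 93
Minute overflow: 93 >= 60, so carry 1 hour, minutes = 33
Hours: 13 + 1 + 1 = 15
Result: 15:33

15:33


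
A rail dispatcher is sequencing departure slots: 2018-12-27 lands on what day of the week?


Date: 2018-12-27
January 1, 2018 is a Monday
Day of year: 361
Offset from Jan 1: 360 days
360 mod 7 = 3
Result: Thursday

Thursday


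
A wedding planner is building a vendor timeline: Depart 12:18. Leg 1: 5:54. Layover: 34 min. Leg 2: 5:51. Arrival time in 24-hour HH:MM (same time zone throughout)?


Depart: 12:18
Leg 1: +354 min -> 18:12
Layover: +34 min -> 18:46
Leg 2: +351 min -> 00:37
Total travel: 739 minutes = 12h 19m
Arrival: 00:37

00:37


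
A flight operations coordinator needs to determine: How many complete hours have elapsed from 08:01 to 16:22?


Start: 08:01
End: 16:22
Hour difference: 16 - 8 = 8 hours
Minute difference: 22 - 1 = 21 minutes
Total minutes: 501
Complete hours: 501 / 60 = 8 (remainder 21)

8


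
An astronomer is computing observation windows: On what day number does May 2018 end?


Month: May
Year: 2018
May is a 31-day month
Total: 31 days

31
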